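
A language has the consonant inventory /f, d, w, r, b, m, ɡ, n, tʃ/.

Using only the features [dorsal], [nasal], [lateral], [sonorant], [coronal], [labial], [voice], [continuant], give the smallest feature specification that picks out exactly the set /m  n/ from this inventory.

[+nasal]

Every target segment is [+nasal] and no other inventory member is, so one feature is enough.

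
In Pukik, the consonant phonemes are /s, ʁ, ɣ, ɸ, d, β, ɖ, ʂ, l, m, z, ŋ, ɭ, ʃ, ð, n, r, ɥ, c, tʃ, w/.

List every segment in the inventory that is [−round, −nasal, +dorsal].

ʁ, ɣ, c

Eliminate segments failing any feature: /s, ɸ, d, β, ɖ, ʂ, l, z, ɭ, ʃ, ð, r, tʃ/ are [−dorsal]; /m, ŋ, n/ are [+nasal]; /ɥ, w/ are [+round]. The remaining /ʁ, ɣ, c/ satisfy [−round], [−nasal], [+dorsal].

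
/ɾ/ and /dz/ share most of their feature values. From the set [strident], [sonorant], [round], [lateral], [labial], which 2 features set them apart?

/ɾ/ (alveolar tap) and /dz/ (voiced alveolar affricate) agree on [−round], [−lateral], [−labial]. They differ on [sonorant] (/ɾ/ [+], /dz/ [−]), [strident] (/ɾ/ [−], /dz/ [+]).

[sonorant], [strident]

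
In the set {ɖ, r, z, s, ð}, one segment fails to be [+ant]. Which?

Every segment except /ɖ/ is [+anterior]. /ɖ/ (voiced retroflex stop) is [−anterior], so it is the exception.

ɖ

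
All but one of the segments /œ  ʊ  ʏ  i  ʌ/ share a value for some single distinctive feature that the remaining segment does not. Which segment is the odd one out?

i

The remaining segments after removing /i/ share [−tense]; /i/ (high front unrounded tense vowel) is [+tense]. For every other candidate removal, the leftover set fails to share any single feature value that the removed segment lacks.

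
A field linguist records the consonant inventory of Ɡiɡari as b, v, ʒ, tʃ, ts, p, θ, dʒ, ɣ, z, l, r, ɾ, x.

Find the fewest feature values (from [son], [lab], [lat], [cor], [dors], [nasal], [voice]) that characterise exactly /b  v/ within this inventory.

/b, v/ are all [+voice], [+labial], and no other segment in the inventory matches both values. Dropping any one of them over-generates: [+labial] alone would also admit /p/; [+voice] alone would also admit /ʒ, dʒ, ɣ, z, …/. No other single listed feature picks out exactly this set either, so fewer than two features will not do.

[+voice, +lab]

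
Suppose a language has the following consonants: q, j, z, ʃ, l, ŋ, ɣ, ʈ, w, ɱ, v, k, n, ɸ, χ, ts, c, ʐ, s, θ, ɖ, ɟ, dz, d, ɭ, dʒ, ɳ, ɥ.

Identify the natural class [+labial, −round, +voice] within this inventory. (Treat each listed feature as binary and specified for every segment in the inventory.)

First, the [+labial] segments are /w, ɱ, v, ɸ, ɥ/.
Of those, [−round] gives /ɱ, v, ɸ/.
Then [+voice] leaves /ɱ, v/.

ɱ, v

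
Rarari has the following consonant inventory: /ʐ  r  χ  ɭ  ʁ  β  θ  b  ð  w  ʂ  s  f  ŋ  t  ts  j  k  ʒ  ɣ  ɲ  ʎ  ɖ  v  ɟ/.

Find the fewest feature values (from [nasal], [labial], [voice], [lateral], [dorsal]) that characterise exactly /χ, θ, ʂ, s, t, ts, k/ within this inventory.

/χ, θ, ʂ, s, t, ts, k/ are all [-voice], [-labial], and no other segment in the inventory matches both values. Dropping any one of them over-generates: [-labial] alone would also admit /ʐ, r, ɭ, ʁ, …/; [-voice] alone would also admit /f/. No other single listed feature picks out exactly this set either, so fewer than two features will not do.

[-voice, -labial]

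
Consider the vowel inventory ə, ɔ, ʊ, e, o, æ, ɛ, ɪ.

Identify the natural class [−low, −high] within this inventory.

Checking each segment against [−low], [−high]: /ə/ (mid central vowel (schwa)), /ɔ/ (mid back rounded lax vowel), /e/ (mid front unrounded tense vowel), /o/ (mid back rounded tense vowel), /ɛ/ (mid front unrounded lax vowel) satisfy every feature; every other segment in the inventory fails at least one.

ə, ɔ, e, o, ɛ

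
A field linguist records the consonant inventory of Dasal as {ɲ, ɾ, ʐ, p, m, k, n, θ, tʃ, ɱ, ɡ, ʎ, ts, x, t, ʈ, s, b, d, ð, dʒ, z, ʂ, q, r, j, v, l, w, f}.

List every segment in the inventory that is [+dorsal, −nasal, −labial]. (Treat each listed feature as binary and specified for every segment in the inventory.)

k, ɡ, ʎ, x, q, j

Eliminate segments failing any feature: /ɲ/ is [+nasal]; /ɾ, ʐ, p, m, n, θ, tʃ, ɱ, ts, t, ʈ, s, b, d, ð, dʒ, z, ʂ, r, v, l, f/ are [−dorsal]; /w/ is [+labial]. The remaining /k, ɡ, ʎ, x, q, j/ satisfy [+dorsal], [−nasal], [−labial].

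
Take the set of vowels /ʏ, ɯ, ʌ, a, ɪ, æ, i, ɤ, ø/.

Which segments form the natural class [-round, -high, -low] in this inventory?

ʌ, ɤ

Among the inventory, the [-round] segments are /ɯ, ʌ, a, ɪ, æ, i, ɤ/.
Within that set, [-high] gives /ʌ, a, æ, ɤ/.
Of those, [-low] leaves /ʌ, ɤ/.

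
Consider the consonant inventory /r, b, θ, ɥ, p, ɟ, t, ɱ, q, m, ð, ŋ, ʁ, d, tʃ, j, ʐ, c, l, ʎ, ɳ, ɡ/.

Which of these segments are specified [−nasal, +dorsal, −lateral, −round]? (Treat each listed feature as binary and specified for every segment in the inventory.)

Eliminate segments failing any feature: /r, b, θ, p, t, ð, d, tʃ, ʐ, l/ are [−dorsal]; /ɥ/ is [+round]; /ɱ, m, ŋ, ɳ/ are [+nasal]; /ʎ/ is [+lateral]. The remaining /ɟ, q, ʁ, j, c, ɡ/ satisfy [−nasal], [+dorsal], [−lateral], [−round].

ɟ, q, ʁ, j, c, ɡ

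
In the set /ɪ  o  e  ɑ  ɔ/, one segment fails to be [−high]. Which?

Every segment except /ɪ/ is [−high]. /ɪ/ (high front unrounded lax vowel) is [+high], so it is the exception.

ɪ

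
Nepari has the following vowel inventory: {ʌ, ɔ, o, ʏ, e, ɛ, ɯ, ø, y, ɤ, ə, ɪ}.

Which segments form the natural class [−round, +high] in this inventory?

ɯ, ɪ

Checking each segment against [−round], [+high]: /ɯ/ (high back unrounded vowel), /ɪ/ (high front unrounded lax vowel) satisfy every feature; every other segment in the inventory fails at least one.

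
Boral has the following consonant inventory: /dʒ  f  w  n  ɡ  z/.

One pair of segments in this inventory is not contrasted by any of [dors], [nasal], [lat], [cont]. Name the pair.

f, z

Both /f/ and /z/ are [−dorsal], [−nasal], [−lateral], [+continuant]. Since the list omits [voice], [labial] and [coronal] — which do distinguish the voiceless labiodental fricative from the voiced alveolar fricative — this pair collapses; all other pairs remain distinct.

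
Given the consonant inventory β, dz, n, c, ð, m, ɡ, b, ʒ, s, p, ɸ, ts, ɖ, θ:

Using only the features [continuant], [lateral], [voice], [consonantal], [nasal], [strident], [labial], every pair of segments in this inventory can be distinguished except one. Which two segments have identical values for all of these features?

ɖ, ɡ

Both /ɖ/ and /ɡ/ are [-continuant], [-lateral], [+voice], [+consonantal], [-nasal], [-strident], [-labial]. Since the list omits [coronal] and [dorsal] — which do distinguish the voiced retroflex stop from the voiced velar stop — this pair collapses; all other pairs remain distinct.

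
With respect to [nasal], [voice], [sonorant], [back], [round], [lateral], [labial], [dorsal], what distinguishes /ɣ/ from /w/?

/ɣ/ (voiced velar fricative) and /w/ (labial-velar glide) agree on [-nasal], [+voice], [+back], [-lateral], [+dorsal]. They differ on [sonorant] (/ɣ/ [-], /w/ [+]), [labial] (/ɣ/ [-], /w/ [+]), [round] (/ɣ/ [-], /w/ [+]).

[sonorant], [labial], [round]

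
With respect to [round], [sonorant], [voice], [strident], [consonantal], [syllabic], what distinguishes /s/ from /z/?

The two segments share [-round], [-sonorant], [+strident], [+consonantal], [-syllabic]. The only feature from the list on which they differ: /s/ is [-voice] while /z/ is [+voice].

[voice]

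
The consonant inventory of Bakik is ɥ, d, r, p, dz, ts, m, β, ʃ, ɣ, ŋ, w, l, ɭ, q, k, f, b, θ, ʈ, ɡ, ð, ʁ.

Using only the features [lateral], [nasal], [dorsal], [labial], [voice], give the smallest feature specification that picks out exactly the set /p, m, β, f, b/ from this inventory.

[+labial, −dorsal]

/p, m, β, f, b/ are all [+labial], [−dorsal], and no other segment in the inventory matches both values. Dropping any one of them over-generates: [−dorsal] alone would also admit /d, r, dz, ts, …/; [+labial] alone would also admit /ɥ, w/. No other single listed feature picks out exactly this set either, so fewer than two features will not do.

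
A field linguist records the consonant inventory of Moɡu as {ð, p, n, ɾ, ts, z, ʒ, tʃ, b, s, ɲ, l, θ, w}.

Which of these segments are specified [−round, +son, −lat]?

n, ɾ, ɲ

Checking each segment against [−round], [+sonorant], [−lateral]: /n/ (alveolar nasal), /ɾ/ (alveolar tap), /ɲ/ (palatal nasal) satisfy every feature; every other segment in the inventory fails at least one.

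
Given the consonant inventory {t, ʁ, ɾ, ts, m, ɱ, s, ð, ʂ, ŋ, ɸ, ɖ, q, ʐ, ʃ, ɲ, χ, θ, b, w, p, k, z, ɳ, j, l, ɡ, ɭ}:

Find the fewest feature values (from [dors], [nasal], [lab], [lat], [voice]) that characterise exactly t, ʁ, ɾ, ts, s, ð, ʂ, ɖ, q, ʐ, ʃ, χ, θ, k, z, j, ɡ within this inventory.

[-nasal, -lat, -lab]

The class [-nasal], [-lateral], [-labial] has exactly /t, ʁ, ɾ, ts, s, ð, ʂ, ɖ, q, ʐ, ʃ, χ, θ, k, z, j, ɡ/ as its extension in this inventory. No smaller conjunction from the listed features achieves this: [-lateral, -labial] alone would also admit /ŋ, ɲ, ɳ/; [-nasal, -labial] alone would also admit /l, ɭ/; [-nasal, -lateral] alone would also admit /ɸ, b, w, p/; and checking the remaining two-feature bundles turns up none with this extension.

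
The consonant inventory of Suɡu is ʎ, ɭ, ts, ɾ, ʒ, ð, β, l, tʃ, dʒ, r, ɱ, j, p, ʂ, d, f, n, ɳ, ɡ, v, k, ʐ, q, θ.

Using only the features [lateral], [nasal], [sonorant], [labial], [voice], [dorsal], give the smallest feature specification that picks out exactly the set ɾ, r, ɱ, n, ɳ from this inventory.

[+sonorant, -lateral, -dorsal]

The class [+sonorant], [-lateral], [-dorsal] has exactly /ɾ, r, ɱ, n, ɳ/ as its extension in this inventory. No smaller conjunction from the listed features achieves this: [-lateral, -dorsal] alone would also admit /ts, ʒ, ð, β, …/; [+sonorant, -dorsal] alone would also admit /ɭ, l/; [+sonorant, -lateral] alone would also admit /j/; and checking the remaining two-feature bundles turns up none with this extension.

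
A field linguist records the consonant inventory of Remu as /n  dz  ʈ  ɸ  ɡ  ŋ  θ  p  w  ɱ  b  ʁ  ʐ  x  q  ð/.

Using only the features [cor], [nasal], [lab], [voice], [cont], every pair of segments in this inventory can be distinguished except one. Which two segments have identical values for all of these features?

ð, ʐ

Both /ð/ and /ʐ/ are [+coronal], [−nasal], [−labial], [+voice], [+continuant]. Since the list omits [strident], [anterior] and [distributed] — which do distinguish the voiced dental fricative from the voiced retroflex fricative — this pair collapses; all other pairs remain distinct.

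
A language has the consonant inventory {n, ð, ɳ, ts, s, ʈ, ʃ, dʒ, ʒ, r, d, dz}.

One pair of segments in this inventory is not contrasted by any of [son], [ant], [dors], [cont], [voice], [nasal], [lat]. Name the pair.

On the given features, /dz/ and /d/ have an identical profile: [−sonorant], [+anterior], [−dorsal], [−continuant], [+voice], [−nasal], [−lateral]. No other two segments in the inventory coincide on all 7 features. (They do differ in [strident] and [delayed release], which are not among the given features.)

dz, d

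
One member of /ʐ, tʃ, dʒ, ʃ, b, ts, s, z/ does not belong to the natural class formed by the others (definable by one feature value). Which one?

/ʃ, ʐ, ts, s, tʃ, z, dʒ/ are all [+strident], but /b/ (voiced bilabial stop) is [−strident]. No other single segment can be removed to leave a set sharing one feature value that the removed segment lacks, so /b/ is the odd one out.

b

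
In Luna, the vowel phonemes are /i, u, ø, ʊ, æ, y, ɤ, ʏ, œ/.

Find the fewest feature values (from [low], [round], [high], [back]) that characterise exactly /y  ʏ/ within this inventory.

[+high, −back, +round]

The class [+high], [−back], [+round] has exactly /y, ʏ/ as its extension in this inventory. No smaller conjunction from the listed features achieves this: [−back, +round] alone would also admit /ø, œ/; [+high, +round] alone would also admit /u, ʊ/; [+high, −back] alone would also admit /i/; and checking the remaining two-feature bundles turns up none with this extension.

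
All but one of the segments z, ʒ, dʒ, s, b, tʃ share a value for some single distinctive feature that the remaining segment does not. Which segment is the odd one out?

The remaining segments after removing /b/ share [+strident]; /b/ (voiced bilabial stop) is [−strident]. For every other candidate removal, the leftover set fails to share any single feature value that the removed segment lacks.

b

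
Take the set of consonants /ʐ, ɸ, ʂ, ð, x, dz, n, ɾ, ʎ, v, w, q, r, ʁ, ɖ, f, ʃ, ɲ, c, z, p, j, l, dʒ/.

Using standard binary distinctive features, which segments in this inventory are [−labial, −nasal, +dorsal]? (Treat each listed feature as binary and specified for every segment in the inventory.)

Eliminate segments failing any feature: /ʐ, ʂ, ð, dz, ɾ, r, ɖ, ʃ, z, l, dʒ/ are [−dorsal]; /ɸ, v, w, f, p/ are [+labial]; /n, ɲ/ are [+nasal]. The remaining /x, ʎ, q, ʁ, c, j/ satisfy [−labial], [−nasal], [+dorsal].

x, ʎ, q, ʁ, c, j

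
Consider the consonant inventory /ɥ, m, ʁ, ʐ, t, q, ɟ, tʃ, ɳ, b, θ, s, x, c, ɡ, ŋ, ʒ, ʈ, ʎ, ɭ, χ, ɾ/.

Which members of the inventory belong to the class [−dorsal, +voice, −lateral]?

m, ʐ, ɳ, b, ʒ, ɾ

Eliminate segments failing any feature: /ɥ, ʁ, q, ɟ, x, c, ɡ, ŋ, ʎ, χ/ are [+dorsal]; /t, tʃ, θ, s, ʈ/ are [−voice]; /ɭ/ is [+lateral]. The remaining /m, ʐ, ɳ, b, ʒ, ɾ/ satisfy [−dorsal], [+voice], [−lateral].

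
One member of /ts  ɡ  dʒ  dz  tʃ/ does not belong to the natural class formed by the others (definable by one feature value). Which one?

ɡ

[delayed release] (equivalently [strident], [coronal], [dorsal]) groups all but one: /tʃ, dʒ, dz, ts/ share [+delayed release] while /ɡ/ (voiced velar stop) alone is [−delayed release]. Removing any other segment would not leave a single-feature class that excludes it.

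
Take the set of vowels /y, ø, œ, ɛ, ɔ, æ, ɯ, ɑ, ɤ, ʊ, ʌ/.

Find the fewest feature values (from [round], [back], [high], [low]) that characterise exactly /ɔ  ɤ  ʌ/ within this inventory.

/ɔ, ɤ, ʌ/ are all [−high], [−low], [+back], and no other segment in the inventory matches all three values. Dropping any one of them over-generates: [−low, +back] alone would also admit /ɯ, ʊ/; [−high, +back] alone would also admit /ɑ/; [−high, −low] alone would also admit /ø, œ, ɛ/. No other combination of two listed features picks out exactly this set either, so fewer than three features will not do.

[−high, −low, +back]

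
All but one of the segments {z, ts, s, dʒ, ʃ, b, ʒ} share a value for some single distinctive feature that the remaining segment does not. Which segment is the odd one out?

b

/dʒ, s, ts, ʒ, z, ʃ/ are all [+strident], but /b/ (voiced bilabial stop) is [-strident]. No other single segment can be removed to leave a set sharing one feature value that the removed segment lacks, so /b/ is the odd one out.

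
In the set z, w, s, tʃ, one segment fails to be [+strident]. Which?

w

/tʃ, z, s/ are all [+strident]; /w/ (labial-velar glide) is [−strident].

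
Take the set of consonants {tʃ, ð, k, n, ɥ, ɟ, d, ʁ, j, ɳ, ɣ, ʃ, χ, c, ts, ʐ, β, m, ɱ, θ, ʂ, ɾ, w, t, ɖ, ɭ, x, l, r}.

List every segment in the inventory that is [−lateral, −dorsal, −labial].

tʃ, ð, n, d, ɳ, ʃ, ts, ʐ, θ, ʂ, ɾ, t, ɖ, r

Eliminate segments failing any feature: /k, ɥ, ɟ, ʁ, j, ɣ, χ, c, w, x/ are [+dorsal]; /β, m, ɱ/ are [+labial]; /ɭ, l/ are [+lateral]. The remaining /tʃ, ð, n, d, ɳ, ʃ, ts, ʐ, θ, ʂ, ɾ, t, ɖ, r/ satisfy [−lateral], [−dorsal], [−labial].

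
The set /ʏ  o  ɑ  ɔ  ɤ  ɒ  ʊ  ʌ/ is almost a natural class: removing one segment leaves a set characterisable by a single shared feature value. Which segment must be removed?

The remaining segments after removing /ʏ/ share [+back]; /ʏ/ (high front rounded lax vowel) is [−back]. For every other candidate removal, the leftover set fails to share any single feature value that the removed segment lacks.

ʏ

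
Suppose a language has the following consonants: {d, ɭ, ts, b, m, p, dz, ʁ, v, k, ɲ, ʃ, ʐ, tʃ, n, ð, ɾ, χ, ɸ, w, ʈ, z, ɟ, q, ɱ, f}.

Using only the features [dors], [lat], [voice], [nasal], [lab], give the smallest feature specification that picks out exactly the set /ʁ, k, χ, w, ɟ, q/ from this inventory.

[-nasal, +dors]

/ʁ, k, χ, w, ɟ, q/ are all [-nasal], [+dorsal], and no other segment in the inventory matches both values. Dropping any one of them over-generates: [+dorsal] alone would also admit /ɲ/; [-nasal] alone would also admit /d, ɭ, ts, b, …/. No other single listed feature picks out exactly this set either, so fewer than two features will not do.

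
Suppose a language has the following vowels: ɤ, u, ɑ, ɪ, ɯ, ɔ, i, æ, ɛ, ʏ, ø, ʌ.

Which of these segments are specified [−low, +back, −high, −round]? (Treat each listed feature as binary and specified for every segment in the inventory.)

Checking each segment against [−low], [+back], [−high], [−round]: /ɤ/ (mid back unrounded tense vowel), /ʌ/ (mid back unrounded lax vowel) satisfy every feature; every other segment in the inventory fails at least one.

ɤ, ʌ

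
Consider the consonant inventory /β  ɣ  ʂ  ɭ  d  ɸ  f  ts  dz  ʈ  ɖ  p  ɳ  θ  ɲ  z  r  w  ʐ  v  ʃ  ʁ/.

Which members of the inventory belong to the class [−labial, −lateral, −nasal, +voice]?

Checking each segment against [−labial], [−lateral], [−nasal], [+voice]: /ɣ/ (voiced velar fricative), /d/ (voiced alveolar stop), /dz/ (voiced alveolar affricate), /ɖ/ (voiced retroflex stop), /z/ (voiced alveolar fricative), /r/ (alveolar trill), among others, satisfy every feature; every other segment in the inventory fails at least one.

ɣ, d, dz, ɖ, z, r, ʐ, ʁ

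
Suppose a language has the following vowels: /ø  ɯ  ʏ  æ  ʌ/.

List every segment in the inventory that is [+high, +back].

ɯ

The [+high] segments are /ɯ, ʏ/.
Within that set, [+back] leaves /ɯ/.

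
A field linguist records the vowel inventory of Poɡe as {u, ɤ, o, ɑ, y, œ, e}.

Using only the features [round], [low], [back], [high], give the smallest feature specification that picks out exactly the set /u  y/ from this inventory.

/u, y/ are exactly the [+high] segments in the inventory, so a single feature suffices.

[+high]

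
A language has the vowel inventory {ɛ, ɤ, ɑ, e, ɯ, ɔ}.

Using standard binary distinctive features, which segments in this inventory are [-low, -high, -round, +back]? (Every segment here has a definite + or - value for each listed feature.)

ɤ

First, the [-low] segments are /ɛ, ɤ, e, ɯ, ɔ/.
Of those, [-high] gives /ɛ, ɤ, e, ɔ/.
Of those, [-round] gives /ɛ, ɤ, e/.
Of those, [+back] leaves /ɤ/.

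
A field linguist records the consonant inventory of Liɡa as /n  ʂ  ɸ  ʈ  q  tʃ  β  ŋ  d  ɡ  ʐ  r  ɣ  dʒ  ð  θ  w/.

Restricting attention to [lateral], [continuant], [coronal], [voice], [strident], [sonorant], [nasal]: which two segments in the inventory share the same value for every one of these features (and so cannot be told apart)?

/ɣ/ (voiced velar fricative) and /β/ (voiced bilabial fricative) are both [−lateral], [+continuant], [−coronal], [+voice], [−strident], [−sonorant], [−nasal], so none of the listed features separates them. (They do differ in [labial] and [dorsal], which are not among the given features.) Every other pair in the inventory differs on at least one listed feature.

ɣ, β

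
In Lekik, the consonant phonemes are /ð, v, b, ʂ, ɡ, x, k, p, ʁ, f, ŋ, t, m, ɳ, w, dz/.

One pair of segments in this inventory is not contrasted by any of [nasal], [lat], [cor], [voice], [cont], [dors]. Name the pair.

Both /w/ and /ʁ/ are [−nasal], [−lateral], [−coronal], [+voice], [+continuant], [+dorsal]. Since the list omits [labial], [round] and [high] — which do distinguish the labial-velar glide from the voiced uvular fricative — this pair collapses; all other pairs remain distinct.

w, ʁ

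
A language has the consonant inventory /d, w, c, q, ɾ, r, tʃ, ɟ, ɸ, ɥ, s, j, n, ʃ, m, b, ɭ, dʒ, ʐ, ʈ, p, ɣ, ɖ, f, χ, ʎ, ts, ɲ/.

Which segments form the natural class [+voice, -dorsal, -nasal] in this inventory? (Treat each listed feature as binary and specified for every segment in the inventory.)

First, the [+voice] segments are /d, w, ɾ, r, ɟ, ɥ, j, n, m, b, ɭ, dʒ, ʐ, ɣ, ɖ, ʎ, ɲ/.
Within that set, [-dorsal] gives /d, ɾ, r, n, m, b, ɭ, dʒ, ʐ, ɖ/.
Of those, [-nasal] leaves /d, ɾ, r, b, ɭ, dʒ, ʐ, ɖ/.

d, ɾ, r, b, ɭ, dʒ, ʐ, ɖ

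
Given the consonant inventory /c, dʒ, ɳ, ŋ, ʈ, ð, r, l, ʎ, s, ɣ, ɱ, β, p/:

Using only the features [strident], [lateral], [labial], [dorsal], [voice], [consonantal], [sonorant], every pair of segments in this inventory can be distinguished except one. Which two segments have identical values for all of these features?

On the given features, /ɳ/ and /r/ have an identical profile: [−strident], [−lateral], [−labial], [−dorsal], [+voice], [+consonantal], [+sonorant]. No other two segments in the inventory coincide on all 7 features. (They do differ in [nasal], [continuant] and [anterior], which are not among the given features.)

ɳ, r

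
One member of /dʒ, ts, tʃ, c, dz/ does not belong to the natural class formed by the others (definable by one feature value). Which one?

/tʃ, dz, ts, dʒ/ are all [+delayed release], but /c/ (voiceless palatal stop) is [-delayed release]. No other single segment can be removed to leave a set sharing one feature value that the removed segment lacks, so /c/ is the odd one out.

c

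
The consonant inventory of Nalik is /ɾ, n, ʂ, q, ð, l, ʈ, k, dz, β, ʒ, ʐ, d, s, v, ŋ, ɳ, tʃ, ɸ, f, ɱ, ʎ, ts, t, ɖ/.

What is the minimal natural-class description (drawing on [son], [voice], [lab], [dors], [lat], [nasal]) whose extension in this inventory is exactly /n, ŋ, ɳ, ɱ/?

The target set is precisely the extension of [+nasal] in this inventory.

[+nasal]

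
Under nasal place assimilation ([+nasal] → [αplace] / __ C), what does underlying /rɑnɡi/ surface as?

[rɑŋɡi]

In /rɑnɡi/, the nasal /n/ precedes /ɡ/, which is [+dorsal]. The nasal assimilates in place, becoming the [+dorsal] nasal /ŋ/. The surface form is [rɑŋɡi].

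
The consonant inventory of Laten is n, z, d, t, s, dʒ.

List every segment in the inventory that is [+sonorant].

n

The [+sonorant] segments here are /n/; the remaining /z, d, t, s, dʒ/ are [-sonorant].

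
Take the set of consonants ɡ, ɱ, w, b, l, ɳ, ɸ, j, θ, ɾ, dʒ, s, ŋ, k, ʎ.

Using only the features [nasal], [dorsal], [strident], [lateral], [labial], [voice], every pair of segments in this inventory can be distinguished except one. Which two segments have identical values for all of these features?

On the given features, /ɡ/ and /j/ have an identical profile: [−nasal], [+dorsal], [−strident], [−lateral], [−labial], [+voice]. No other two segments in the inventory coincide on all 6 features. (They do differ in [sonorant], [continuant] and [back], which are not among the given features.)

ɡ, j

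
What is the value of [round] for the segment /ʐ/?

[-round]

/ʐ/ is the voiced retroflex fricative. The feature [round] marks segments produced with lip rounding; /ʐ/ lacks this property, so it is [-round].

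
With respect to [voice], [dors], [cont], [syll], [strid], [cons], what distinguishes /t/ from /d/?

[voice]

/t/ is the voiceless alveolar stop and /d/ is the voiced alveolar stop. Both are [-dorsal], [-continuant], [-syllabic], [-strident], [+consonantal]. /t/ is [-voice] while /d/ is [+voice], so the distinguishing feature is [voice].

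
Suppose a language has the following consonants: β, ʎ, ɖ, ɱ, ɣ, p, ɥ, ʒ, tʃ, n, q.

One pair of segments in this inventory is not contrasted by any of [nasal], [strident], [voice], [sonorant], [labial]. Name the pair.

Both /ɖ/ and /ɣ/ are [−nasal], [−strident], [+voice], [−sonorant], [−labial]. Since the list omits [continuant], [coronal] and [dorsal] — which do distinguish the voiced retroflex stop from the voiced velar fricative — this pair collapses; all other pairs remain distinct.

ɖ, ɣ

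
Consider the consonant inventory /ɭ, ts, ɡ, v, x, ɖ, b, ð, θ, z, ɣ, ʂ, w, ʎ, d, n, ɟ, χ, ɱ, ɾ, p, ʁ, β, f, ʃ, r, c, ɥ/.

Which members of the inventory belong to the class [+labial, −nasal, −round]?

v, b, p, β, f

Checking each segment against [+labial], [−nasal], [−round]: /v/ (voiced labiodental fricative), /b/ (voiced bilabial stop), /p/ (voiceless bilabial stop), /β/ (voiced bilabial fricative), /f/ (voiceless labiodental fricative) satisfy every feature; every other segment in the inventory fails at least one.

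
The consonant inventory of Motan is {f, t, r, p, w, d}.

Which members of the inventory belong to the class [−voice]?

f, t, p

The [−voice] segments here are /f, t, p/; the remaining /r, w, d/ are [+voice].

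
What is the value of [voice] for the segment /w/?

[+voice]

/w/ is the labial-velar glide. The feature [voice] marks segments produced with vocal-fold vibration; /w/ has this property, so it is [+voice].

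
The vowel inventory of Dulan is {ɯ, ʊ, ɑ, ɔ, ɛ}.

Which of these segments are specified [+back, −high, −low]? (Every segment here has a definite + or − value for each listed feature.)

ɔ

Eliminate segments failing any feature: /ɯ, ʊ/ are [+high]; /ɑ/ is [+low]; /ɛ/ is [−back]. The remaining /ɔ/ satisfy [+back], [−high], [−low].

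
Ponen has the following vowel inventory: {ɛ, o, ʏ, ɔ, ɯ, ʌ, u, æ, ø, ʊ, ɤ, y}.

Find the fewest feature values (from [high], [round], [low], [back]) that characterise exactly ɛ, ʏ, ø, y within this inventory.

Every target segment is [−low], [−back]; each remaining inventory member fails at least one of these. Each conjunct is needed — [−back] alone would also admit /æ/; [−low] alone would also admit /o, ɔ, ɯ, ʌ, …/ — and no other single listed feature has exactly this extension, so two is the minimum.

[−low, −back]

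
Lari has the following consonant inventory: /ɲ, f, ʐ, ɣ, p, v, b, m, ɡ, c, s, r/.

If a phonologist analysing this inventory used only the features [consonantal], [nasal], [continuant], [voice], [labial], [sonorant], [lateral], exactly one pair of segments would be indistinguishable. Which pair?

ʐ, ɣ

/ʐ/ (voiced retroflex fricative) and /ɣ/ (voiced velar fricative) are both [+consonantal], [-nasal], [+continuant], [+voice], [-labial], [-sonorant], [-lateral], so none of the listed features separates them. (They do differ in [strident], [coronal] and [dorsal], which are not among the given features.) Every other pair in the inventory differs on at least one listed feature.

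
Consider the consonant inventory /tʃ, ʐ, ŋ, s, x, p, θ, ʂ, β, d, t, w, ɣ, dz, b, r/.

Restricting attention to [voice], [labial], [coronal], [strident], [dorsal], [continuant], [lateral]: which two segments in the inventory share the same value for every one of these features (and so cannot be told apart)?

/s/ (voiceless alveolar fricative) and /ʂ/ (voiceless retroflex fricative) are both [-voice], [-labial], [+coronal], [+strident], [-dorsal], [+continuant], [-lateral], so none of the listed features separates them. (They do differ in [anterior], which is not among the given features.) Every other pair in the inventory differs on at least one listed feature.

s, ʂ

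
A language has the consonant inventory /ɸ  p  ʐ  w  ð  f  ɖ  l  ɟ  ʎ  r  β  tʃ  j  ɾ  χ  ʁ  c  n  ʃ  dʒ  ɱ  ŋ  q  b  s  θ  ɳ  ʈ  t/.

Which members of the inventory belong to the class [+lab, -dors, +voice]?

β, ɱ, b

Checking each segment against [+labial], [-dorsal], [+voice]: /β/ (voiced bilabial fricative), /ɱ/ (labiodental nasal), /b/ (voiced bilabial stop) satisfy every feature; every other segment in the inventory fails at least one.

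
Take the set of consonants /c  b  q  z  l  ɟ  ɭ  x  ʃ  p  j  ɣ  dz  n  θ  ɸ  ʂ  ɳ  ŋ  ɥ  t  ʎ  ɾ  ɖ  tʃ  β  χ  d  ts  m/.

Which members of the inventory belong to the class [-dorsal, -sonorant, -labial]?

Checking each segment against [-dorsal], [-sonorant], [-labial]: /z/ (voiced alveolar fricative), /ʃ/ (voiceless postalveolar fricative), /dz/ (voiced alveolar affricate), /θ/ (voiceless dental fricative), /ʂ/ (voiceless retroflex fricative), /t/ (voiceless alveolar stop), among others, satisfy every feature; every other segment in the inventory fails at least one.

z, ʃ, dz, θ, ʂ, t, ɖ, tʃ, d, ts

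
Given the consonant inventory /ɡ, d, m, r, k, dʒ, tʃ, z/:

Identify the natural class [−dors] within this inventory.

d, m, r, dʒ, tʃ, z

The feature [dorsal] marks segments articulated with the tongue body. In this inventory /d, m, r, dʒ, tʃ, z/ lack that property, so they are [−dorsal]; /ɡ, k/ are [+dorsal].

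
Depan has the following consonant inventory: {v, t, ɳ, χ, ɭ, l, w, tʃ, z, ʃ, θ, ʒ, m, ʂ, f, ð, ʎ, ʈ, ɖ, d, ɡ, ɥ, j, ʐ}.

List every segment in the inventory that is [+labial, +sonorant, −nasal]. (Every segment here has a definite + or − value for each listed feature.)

w, ɥ

The [+labial] segments are /v, w, m, f, ɥ/.
Of those, [+sonorant] gives /w, m, ɥ/.
Of those, [−nasal] leaves /w, ɥ/.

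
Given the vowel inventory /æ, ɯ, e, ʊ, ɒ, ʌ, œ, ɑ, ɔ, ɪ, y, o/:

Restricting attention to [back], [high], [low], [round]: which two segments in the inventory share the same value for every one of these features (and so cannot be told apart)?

o, ɔ

Both /o/ and /ɔ/ are [+back], [-high], [-low], [+round]. Since the list omits [tense] — which does distinguish the mid back rounded tense vowel from the mid back rounded lax vowel — this pair collapses; all other pairs remain distinct.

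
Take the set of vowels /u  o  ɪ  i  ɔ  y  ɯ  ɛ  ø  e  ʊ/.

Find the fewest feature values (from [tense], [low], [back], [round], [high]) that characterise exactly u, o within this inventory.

[+back, +round, +tense]

/u, o/ are all [+back], [+round], [+tense], and no other segment in the inventory matches all three values. Dropping any one of them over-generates: [+round, +tense] alone would also admit /y, ø/; [+back, +tense] alone would also admit /ɯ/; [+back, +round] alone would also admit /ɔ, ʊ/. No other combination of two listed features picks out exactly this set either, so fewer than three features will not do.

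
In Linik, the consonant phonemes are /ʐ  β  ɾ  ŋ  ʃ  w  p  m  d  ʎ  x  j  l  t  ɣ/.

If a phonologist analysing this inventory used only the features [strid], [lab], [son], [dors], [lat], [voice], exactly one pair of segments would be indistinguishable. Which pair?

Both /ŋ/ and /j/ are [−strident], [−labial], [+sonorant], [+dorsal], [−lateral], [+voice]. Since the list omits [nasal], [continuant] and [back] — which do distinguish the velar nasal from the palatal glide — this pair collapses; all other pairs remain distinct.

ŋ, j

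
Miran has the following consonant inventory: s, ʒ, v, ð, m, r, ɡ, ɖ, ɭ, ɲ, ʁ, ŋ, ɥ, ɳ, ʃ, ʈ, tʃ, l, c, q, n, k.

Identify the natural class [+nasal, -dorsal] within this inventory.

m, ɳ, n

Eliminate segments failing any feature: /s, ʒ, v, ð, r, ɡ, ɖ, ɭ, ʁ, ɥ, ʃ, ʈ, tʃ, l, c, q, k/ are [-nasal]; /ɲ, ŋ/ are [+dorsal]. The remaining /m, ɳ, n/ satisfy [+nasal], [-dorsal].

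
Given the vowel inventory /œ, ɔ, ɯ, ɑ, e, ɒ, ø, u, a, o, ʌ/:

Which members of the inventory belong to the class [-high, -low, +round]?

Checking each segment against [-high], [-low], [+round]: /œ/ (mid front rounded lax vowel), /ɔ/ (mid back rounded lax vowel), /ø/ (mid front rounded tense vowel), /o/ (mid back rounded tense vowel) satisfy every feature; every other segment in the inventory fails at least one.

œ, ɔ, ø, o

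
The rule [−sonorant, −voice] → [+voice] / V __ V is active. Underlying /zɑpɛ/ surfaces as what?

Only /p/ occurs between two vowels (/ɑ/ __ /ɛ/) and matches the structural description. It is a voiceless bilabial stop, so [−sonorant, −voice] holds; changing it to [+voice] with all other features held fixed yields /b/ (voiced bilabial stop). No other segment meets both the structural description and the environment, so the output is [zɑbɛ].

[zɑbɛ]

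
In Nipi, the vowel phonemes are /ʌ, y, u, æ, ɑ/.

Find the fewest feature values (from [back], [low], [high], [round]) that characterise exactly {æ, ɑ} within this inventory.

[+low]

Every target segment is [+low] and no other inventory member is, so one feature is enough.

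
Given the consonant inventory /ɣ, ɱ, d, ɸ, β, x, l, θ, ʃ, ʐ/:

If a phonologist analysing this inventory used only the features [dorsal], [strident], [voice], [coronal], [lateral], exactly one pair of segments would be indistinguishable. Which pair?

/ɱ/ (labiodental nasal) and /β/ (voiced bilabial fricative) are both [−dorsal], [−strident], [+voice], [−coronal], [−lateral], so none of the listed features separates them. (They do differ in [sonorant], [nasal] and [continuant], which are not among the given features.) Every other pair in the inventory differs on at least one listed feature.

ɱ, β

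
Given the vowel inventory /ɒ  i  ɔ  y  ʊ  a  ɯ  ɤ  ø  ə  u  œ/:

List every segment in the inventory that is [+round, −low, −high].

ɔ, ø, œ

Checking each segment against [+round], [−low], [−high]: /ɔ/ (mid back rounded lax vowel), /ø/ (mid front rounded tense vowel), /œ/ (mid front rounded lax vowel) satisfy every feature; every other segment in the inventory fails at least one.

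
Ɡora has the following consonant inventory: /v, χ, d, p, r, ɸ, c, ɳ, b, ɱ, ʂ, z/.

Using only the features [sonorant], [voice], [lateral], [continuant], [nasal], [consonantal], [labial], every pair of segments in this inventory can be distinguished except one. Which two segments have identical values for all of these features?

ʂ, χ

Both /ʂ/ and /χ/ are [-sonorant], [-voice], [-lateral], [+continuant], [-nasal], [+consonantal], [-labial]. Since the list omits [coronal] and [dorsal] — which do distinguish the voiceless retroflex fricative from the voiceless uvular fricative — this pair collapses; all other pairs remain distinct.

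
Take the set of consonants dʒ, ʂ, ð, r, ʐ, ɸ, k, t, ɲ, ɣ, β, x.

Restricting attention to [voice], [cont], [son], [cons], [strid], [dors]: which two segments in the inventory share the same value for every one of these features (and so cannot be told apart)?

/β/ (voiced bilabial fricative) and /ð/ (voiced dental fricative) are both [+voice], [+continuant], [−sonorant], [+consonantal], [−strident], [−dorsal], so none of the listed features separates them. (They do differ in [labial] and [coronal], which are not among the given features.) Every other pair in the inventory differs on at least one listed feature.

β, ð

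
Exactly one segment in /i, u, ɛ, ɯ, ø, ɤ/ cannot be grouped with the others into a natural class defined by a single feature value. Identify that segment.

[tense] groups all but one: /ɯ, i, u, ɤ, ø/ share [+tense] while /ɛ/ (mid front unrounded lax vowel) alone is [−tense]. Removing any other segment would not leave a single-feature class that excludes it.

ɛ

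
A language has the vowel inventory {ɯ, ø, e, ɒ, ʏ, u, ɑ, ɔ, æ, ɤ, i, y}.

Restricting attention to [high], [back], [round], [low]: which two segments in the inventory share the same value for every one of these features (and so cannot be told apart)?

/y/ (high front rounded tense vowel) and /ʏ/ (high front rounded lax vowel) are both [+high], [−back], [+round], [−low], so none of the listed features separates them. (They do differ in [tense], which is not among the given features.) Every other pair in the inventory differs on at least one listed feature.

y, ʏ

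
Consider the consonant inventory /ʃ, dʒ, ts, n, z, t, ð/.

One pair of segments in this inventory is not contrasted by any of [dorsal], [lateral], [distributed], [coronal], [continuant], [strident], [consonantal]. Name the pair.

Both /n/ and /t/ are [-dorsal], [-lateral], [-distributed], [+coronal], [-continuant], [-strident], [+consonantal]. Since the list omits [sonorant], [voice] and [nasal] — which do distinguish the alveolar nasal from the voiceless alveolar stop — this pair collapses; all other pairs remain distinct.

n, t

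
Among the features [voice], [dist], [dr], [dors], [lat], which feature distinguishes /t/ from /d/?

[voice]

The two segments share [-distributed], [-delayed release], [-dorsal], [-lateral]. The only feature from the list on which they differ: /t/ is [-voice] while /d/ is [+voice].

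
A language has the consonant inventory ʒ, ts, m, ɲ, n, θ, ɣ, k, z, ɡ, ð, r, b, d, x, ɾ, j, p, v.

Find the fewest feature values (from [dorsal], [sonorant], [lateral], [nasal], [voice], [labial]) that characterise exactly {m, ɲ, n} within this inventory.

[+nasal]

The target set is precisely the extension of [+nasal] in this inventory.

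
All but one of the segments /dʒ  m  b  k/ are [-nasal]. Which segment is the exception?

m

/m/ is the bilabial nasal, which is [+nasal]; the rest — /k, dʒ, b/ — are [-nasal].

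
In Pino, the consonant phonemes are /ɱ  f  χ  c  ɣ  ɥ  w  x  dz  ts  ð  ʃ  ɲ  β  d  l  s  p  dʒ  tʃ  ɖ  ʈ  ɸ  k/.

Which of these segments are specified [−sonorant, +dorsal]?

The [−sonorant] segments are /f, χ, c, ɣ, x, dz, ts, ð, ʃ, β, d, s, p, dʒ, tʃ, ɖ, ʈ, ɸ, k/.
Intersecting with [+dorsal] leaves /χ, c, ɣ, x, k/.

χ, c, ɣ, x, k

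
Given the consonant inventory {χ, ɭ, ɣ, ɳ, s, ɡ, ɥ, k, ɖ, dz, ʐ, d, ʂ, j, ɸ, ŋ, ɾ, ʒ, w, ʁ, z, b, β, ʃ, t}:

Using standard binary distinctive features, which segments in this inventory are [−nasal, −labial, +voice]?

ɭ, ɣ, ɡ, ɖ, dz, ʐ, d, j, ɾ, ʒ, ʁ, z

Eliminate segments failing any feature: /χ, s, k, ʂ, ʃ, t/ are [−voice]; /ɳ, ŋ/ are [+nasal]; /ɥ, ɸ, w, b, β/ are [+labial]. The remaining /ɭ, ɣ, ɡ, ɖ, dz, ʐ, d, j, ɾ, ʒ, ʁ, z/ satisfy [−nasal], [−labial], [+voice].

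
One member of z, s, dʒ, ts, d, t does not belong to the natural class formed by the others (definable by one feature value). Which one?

[distributed] (equivalently [anterior]) groups all but one: /z, d, t, s, ts/ share [-distributed] while /dʒ/ (voiced postalveolar affricate) alone is [+distributed]. Removing any other segment would not leave a single-feature class that excludes it.

dʒ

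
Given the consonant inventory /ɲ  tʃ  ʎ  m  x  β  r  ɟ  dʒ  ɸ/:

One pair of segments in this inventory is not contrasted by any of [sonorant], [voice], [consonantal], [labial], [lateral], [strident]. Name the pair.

ɲ, r

/ɲ/ (palatal nasal) and /r/ (alveolar trill) are both [+sonorant], [+voice], [+consonantal], [−labial], [−lateral], [−strident], so none of the listed features separates them. (They do differ in [nasal], [continuant] and [dorsal], which are not among the given features.) Every other pair in the inventory differs on at least one listed feature.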